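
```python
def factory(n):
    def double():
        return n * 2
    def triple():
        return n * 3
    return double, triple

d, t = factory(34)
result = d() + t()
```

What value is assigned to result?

Step 1: Both closures capture the same n = 34.
Step 2: d() = 34 * 2 = 68, t() = 34 * 3 = 102.
Step 3: result = 68 + 102 = 170

The answer is 170.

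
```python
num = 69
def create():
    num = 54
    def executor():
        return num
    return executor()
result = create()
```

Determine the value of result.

Step 1: num = 69 globally, but create() defines num = 54 locally.
Step 2: executor() looks up num. Not in local scope, so checks enclosing scope (create) and finds num = 54.
Step 3: result = 54

The answer is 54.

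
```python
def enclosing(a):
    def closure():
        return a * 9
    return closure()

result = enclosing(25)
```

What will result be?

Step 1: enclosing(25) binds parameter a = 25.
Step 2: closure() accesses a = 25 from enclosing scope.
Step 3: result = 25 * 9 = 225

The answer is 225.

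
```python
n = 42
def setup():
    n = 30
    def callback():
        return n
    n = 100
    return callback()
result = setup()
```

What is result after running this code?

Step 1: setup() sets n = 30, then later n = 100.
Step 2: callback() is called after n is reassigned to 100. Closures capture variables by reference, not by value.
Step 3: result = 100

The answer is 100.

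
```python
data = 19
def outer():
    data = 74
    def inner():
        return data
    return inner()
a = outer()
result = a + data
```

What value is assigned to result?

Step 1: outer() has local data = 74. inner() reads from enclosing.
Step 2: outer() returns 74. Global data = 19 unchanged.
Step 3: result = 74 + 19 = 93

The answer is 93.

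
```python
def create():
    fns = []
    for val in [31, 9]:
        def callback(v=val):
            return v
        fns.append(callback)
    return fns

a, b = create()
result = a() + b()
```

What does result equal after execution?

Step 1: Default argument v=val captures val at each iteration.
Step 2: a() returns 31 (captured at first iteration), b() returns 9 (captured at second).
Step 3: result = 31 + 9 = 40

The answer is 40.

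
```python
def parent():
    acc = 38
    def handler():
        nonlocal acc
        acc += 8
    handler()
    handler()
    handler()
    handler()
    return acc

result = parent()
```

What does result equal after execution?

Step 1: acc starts at 38.
Step 2: handler() is called 4 times, each adding 8.
Step 3: acc = 38 + 8 * 4 = 70

The answer is 70.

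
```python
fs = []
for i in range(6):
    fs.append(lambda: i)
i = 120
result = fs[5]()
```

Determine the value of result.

Step 1: Lambdas capture the variable i by reference, not by value.
Step 2: After the loop, i is reassigned to 120.
Step 3: fs[5]() looks up the current i = 120. result = 120

The answer is 120.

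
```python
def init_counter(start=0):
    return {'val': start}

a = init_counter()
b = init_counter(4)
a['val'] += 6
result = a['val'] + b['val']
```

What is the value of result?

Step 1: init_counter() returns a new dict each call (immutable default 0).
Step 2: a = {'val': 0}, b = {'val': 4}.
Step 3: a['val'] += 6 = 6. result = 6 + 4 = 10

The answer is 10.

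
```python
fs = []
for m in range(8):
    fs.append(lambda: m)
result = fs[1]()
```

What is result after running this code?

Step 1: The loop creates 8 lambdas, all referencing the same variable m.
Step 2: After the loop, m = 7 (final value).
Step 3: fs[1]() looks up m at call time and finds 7. This is the late binding gotcha. result = 7

The answer is 7.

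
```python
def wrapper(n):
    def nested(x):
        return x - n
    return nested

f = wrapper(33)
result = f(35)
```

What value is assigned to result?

Step 1: wrapper(33) creates a closure capturing n = 33.
Step 2: f(35) computes 35 - 33 = 2.
Step 3: result = 2

The answer is 2.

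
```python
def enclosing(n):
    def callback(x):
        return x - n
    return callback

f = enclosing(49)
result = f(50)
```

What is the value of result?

Step 1: enclosing(49) creates a closure capturing n = 49.
Step 2: f(50) computes 50 - 49 = 1.
Step 3: result = 1

The answer is 1.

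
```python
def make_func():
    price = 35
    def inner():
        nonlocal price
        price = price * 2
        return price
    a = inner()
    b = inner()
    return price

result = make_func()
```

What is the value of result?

Step 1: price starts at 35.
Step 2: First inner(): price = 35 * 2 = 70.
Step 3: Second inner(): price = 70 * 2 = 140.
Step 4: result = 140

The answer is 140.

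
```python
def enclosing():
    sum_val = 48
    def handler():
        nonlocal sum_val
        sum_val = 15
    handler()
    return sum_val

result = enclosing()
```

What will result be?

Step 1: enclosing() sets sum_val = 48.
Step 2: handler() uses nonlocal to reassign sum_val = 15.
Step 3: result = 15

The answer is 15.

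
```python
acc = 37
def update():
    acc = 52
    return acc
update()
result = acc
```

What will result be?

Step 1: Global acc = 37.
Step 2: update() creates local acc = 52 (shadow, not modification).
Step 3: After update() returns, global acc is unchanged. result = 37

The answer is 37.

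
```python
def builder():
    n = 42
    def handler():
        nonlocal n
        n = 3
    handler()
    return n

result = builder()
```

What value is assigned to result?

Step 1: builder() sets n = 42.
Step 2: handler() uses nonlocal to reassign n = 3.
Step 3: result = 3

The answer is 3.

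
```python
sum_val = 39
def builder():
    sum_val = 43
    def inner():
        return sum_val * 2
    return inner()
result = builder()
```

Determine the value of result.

Step 1: builder() shadows global sum_val with sum_val = 43.
Step 2: inner() finds sum_val = 43 in enclosing scope, computes 43 * 2 = 86.
Step 3: result = 86

The answer is 86.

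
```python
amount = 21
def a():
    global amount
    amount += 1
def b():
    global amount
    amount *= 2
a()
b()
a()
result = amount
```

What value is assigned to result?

Step 1: amount = 21.
Step 2: a(): amount = 21 + 1 = 22.
Step 3: b(): amount = 22 * 2 = 44.
Step 4: a(): amount = 44 + 1 = 45

The answer is 45.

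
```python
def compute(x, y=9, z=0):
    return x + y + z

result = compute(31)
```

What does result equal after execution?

Step 1: compute(31) uses defaults y = 9, z = 0.
Step 2: Returns 31 + 9 + 0 = 40.
Step 3: result = 40

The answer is 40.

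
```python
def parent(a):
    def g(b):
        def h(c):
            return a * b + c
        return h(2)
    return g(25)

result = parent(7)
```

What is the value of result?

Step 1: a = 7, b = 25, c = 2.
Step 2: h() computes a * b + c = 7 * 25 + 2 = 177.
Step 3: result = 177

The answer is 177.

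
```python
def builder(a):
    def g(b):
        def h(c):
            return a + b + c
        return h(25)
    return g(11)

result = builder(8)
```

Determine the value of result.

Step 1: a = 8, b = 11, c = 25 across three nested scopes.
Step 2: h() accesses all three via LEGB rule.
Step 3: result = 8 + 11 + 25 = 44

The answer is 44.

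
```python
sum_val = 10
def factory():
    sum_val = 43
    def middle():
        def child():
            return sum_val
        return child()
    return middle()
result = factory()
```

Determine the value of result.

Step 1: factory() defines sum_val = 43. middle() and child() have no local sum_val.
Step 2: child() checks local (none), enclosing middle() (none), enclosing factory() and finds sum_val = 43.
Step 3: result = 43

The answer is 43.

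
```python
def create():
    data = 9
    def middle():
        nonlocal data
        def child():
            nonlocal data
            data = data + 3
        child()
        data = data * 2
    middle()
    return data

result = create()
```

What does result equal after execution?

Step 1: data = 9.
Step 2: child() adds 3: data = 9 + 3 = 12.
Step 3: middle() doubles: data = 12 * 2 = 24.
Step 4: result = 24

The answer is 24.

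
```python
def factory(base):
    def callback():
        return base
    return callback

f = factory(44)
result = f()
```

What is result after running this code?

Step 1: factory(44) creates closure capturing base = 44.
Step 2: f() returns the captured base = 44.
Step 3: result = 44

The answer is 44.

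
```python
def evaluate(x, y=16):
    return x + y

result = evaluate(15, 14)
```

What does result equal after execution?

Step 1: evaluate(15, 14) overrides default y with 14.
Step 2: Returns 15 + 14 = 29.
Step 3: result = 29

The answer is 29.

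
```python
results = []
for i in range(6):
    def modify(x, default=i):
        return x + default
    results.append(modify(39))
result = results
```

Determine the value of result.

Step 1: Default argument default=i is evaluated at function definition time.
Step 2: Each iteration creates modify with default = current i value.
Step 3: modify(39) returns 39 + default. results = [39, 40, 41, 42, 43, 44]

The answer is [39, 40, 41, 42, 43, 44].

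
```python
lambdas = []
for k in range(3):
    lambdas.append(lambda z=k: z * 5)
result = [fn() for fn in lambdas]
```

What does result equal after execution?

Step 1: Default arg z=k captures k at each iteration.
Step 2: lambdas[k] has z defaulting to k, returns k * 5.
Step 3: result = [0, 5, 10]

The answer is [0, 5, 10].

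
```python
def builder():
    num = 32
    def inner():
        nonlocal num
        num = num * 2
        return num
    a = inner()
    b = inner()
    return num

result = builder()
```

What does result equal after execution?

Step 1: num starts at 32.
Step 2: First inner(): num = 32 * 2 = 64.
Step 3: Second inner(): num = 64 * 2 = 128.
Step 4: result = 128

The answer is 128.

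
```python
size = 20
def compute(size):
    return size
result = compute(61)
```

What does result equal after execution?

Step 1: Global size = 20.
Step 2: compute(61) takes parameter size = 61, which shadows the global.
Step 3: result = 61

The answer is 61.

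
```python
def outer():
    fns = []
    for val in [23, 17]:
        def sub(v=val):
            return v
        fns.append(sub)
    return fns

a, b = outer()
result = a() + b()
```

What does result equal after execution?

Step 1: Default argument v=val captures val at each iteration.
Step 2: a() returns 23 (captured at first iteration), b() returns 17 (captured at second).
Step 3: result = 23 + 17 = 40

The answer is 40.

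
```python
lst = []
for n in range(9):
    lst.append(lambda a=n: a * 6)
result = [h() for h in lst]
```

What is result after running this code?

Step 1: Default arg a=n captures n at each iteration.
Step 2: lst[k] has a defaulting to k, returns k * 6.
Step 3: result = [0, 6, 12, 18, 24, 30, 36, 42, 48]

The answer is [0, 6, 12, 18, 24, 30, 36, 42, 48].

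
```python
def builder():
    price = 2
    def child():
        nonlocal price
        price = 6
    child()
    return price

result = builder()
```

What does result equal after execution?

Step 1: builder() sets price = 2.
Step 2: child() uses nonlocal to reassign price = 6.
Step 3: result = 6

The answer is 6.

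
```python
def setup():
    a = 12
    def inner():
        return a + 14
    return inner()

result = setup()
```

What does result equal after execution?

Step 1: setup() defines a = 12.
Step 2: inner() reads a = 12 from enclosing scope, returns 12 + 14 = 26.
Step 3: result = 26

The answer is 26.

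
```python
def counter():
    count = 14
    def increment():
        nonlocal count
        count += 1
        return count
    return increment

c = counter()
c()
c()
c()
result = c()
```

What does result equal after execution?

Step 1: counter() creates closure with count = 14.
Step 2: Each c() call increments count via nonlocal. After 4 calls: 14 + 4 = 18.
Step 3: result = 18

The answer is 18.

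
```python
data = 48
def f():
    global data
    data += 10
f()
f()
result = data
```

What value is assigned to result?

Step 1: data = 48.
Step 2: First f(): data = 48 + 10 = 58.
Step 3: Second f(): data = 58 + 10 = 68. result = 68

The answer is 68.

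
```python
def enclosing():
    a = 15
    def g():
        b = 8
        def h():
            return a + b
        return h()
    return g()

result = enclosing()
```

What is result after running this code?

Step 1: enclosing() defines a = 15. g() defines b = 8.
Step 2: h() accesses both from enclosing scopes: a = 15, b = 8.
Step 3: result = 15 + 8 = 23

The answer is 23.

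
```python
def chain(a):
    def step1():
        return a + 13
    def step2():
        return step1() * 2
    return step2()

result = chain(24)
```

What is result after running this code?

Step 1: chain(24) captures a = 24.
Step 2: step2() calls step1() which returns 24 + 13 = 37.
Step 3: step2() returns 37 * 2 = 74

The answer is 74.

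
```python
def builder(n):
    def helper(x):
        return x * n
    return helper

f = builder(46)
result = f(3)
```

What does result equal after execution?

Step 1: builder(46) creates a closure capturing n = 46.
Step 2: f(3) computes 3 * 46 = 138.
Step 3: result = 138

The answer is 138.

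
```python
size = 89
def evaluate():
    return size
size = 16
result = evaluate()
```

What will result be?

Step 1: size is first set to 89, then reassigned to 16.
Step 2: evaluate() is called after the reassignment, so it looks up the current global size = 16.
Step 3: result = 16

The answer is 16.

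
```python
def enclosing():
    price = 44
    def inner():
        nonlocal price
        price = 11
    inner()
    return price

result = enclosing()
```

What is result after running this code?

Step 1: enclosing() sets price = 44.
Step 2: inner() uses nonlocal to reassign price = 11.
Step 3: result = 11

The answer is 11.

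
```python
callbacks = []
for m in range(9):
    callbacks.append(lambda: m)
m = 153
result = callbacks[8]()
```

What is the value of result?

Step 1: Lambdas capture the variable m by reference, not by value.
Step 2: After the loop, m is reassigned to 153.
Step 3: callbacks[8]() looks up the current m = 153. result = 153

The answer is 153.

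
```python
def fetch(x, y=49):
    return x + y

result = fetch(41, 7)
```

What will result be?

Step 1: fetch(41, 7) overrides default y with 7.
Step 2: Returns 41 + 7 = 48.
Step 3: result = 48

The answer is 48.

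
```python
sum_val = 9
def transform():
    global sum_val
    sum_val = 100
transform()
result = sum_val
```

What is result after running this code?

Step 1: sum_val = 9 globally.
Step 2: transform() declares global sum_val and sets it to 100.
Step 3: After transform(), global sum_val = 100. result = 100

The answer is 100.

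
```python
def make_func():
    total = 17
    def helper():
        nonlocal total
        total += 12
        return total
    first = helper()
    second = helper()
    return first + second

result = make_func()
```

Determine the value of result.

Step 1: total starts at 17.
Step 2: First call: total = 17 + 12 = 29, returns 29.
Step 3: Second call: total = 29 + 12 = 41, returns 41.
Step 4: result = 29 + 41 = 70

The answer is 70.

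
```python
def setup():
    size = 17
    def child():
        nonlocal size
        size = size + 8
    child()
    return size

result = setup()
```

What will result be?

Step 1: setup() sets size = 17.
Step 2: child() uses nonlocal to modify size in setup's scope: size = 17 + 8 = 25.
Step 3: setup() returns the modified size = 25

The answer is 25.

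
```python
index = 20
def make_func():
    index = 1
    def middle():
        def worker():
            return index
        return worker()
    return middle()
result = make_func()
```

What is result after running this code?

Step 1: make_func() defines index = 1. middle() and worker() have no local index.
Step 2: worker() checks local (none), enclosing middle() (none), enclosing make_func() and finds index = 1.
Step 3: result = 1

The answer is 1.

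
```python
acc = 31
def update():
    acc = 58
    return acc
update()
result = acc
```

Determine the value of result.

Step 1: Global acc = 31.
Step 2: update() creates local acc = 58 (shadow, not modification).
Step 3: After update() returns, global acc is unchanged. result = 31

The answer is 31.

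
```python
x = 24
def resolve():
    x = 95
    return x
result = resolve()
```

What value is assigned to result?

Step 1: Global x = 24.
Step 2: resolve() creates local x = 95, shadowing the global.
Step 3: Returns local x = 95. result = 95

The answer is 95.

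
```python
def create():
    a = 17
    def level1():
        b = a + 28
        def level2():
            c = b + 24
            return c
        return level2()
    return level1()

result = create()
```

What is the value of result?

Step 1: a = 17. b = a + 28 = 45.
Step 2: c = b + 24 = 45 + 24 = 69.
Step 3: result = 69

The answer is 69.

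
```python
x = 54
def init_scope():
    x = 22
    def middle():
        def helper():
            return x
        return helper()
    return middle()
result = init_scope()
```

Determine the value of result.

Step 1: init_scope() defines x = 22. middle() and helper() have no local x.
Step 2: helper() checks local (none), enclosing middle() (none), enclosing init_scope() and finds x = 22.
Step 3: result = 22

The answer is 22.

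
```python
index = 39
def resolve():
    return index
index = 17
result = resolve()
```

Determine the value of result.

Step 1: index is first set to 39, then reassigned to 17.
Step 2: resolve() is called after the reassignment, so it looks up the current global index = 17.
Step 3: result = 17

The answer is 17.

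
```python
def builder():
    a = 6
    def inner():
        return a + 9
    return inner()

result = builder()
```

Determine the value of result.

Step 1: builder() defines a = 6.
Step 2: inner() reads a = 6 from enclosing scope, returns 6 + 9 = 15.
Step 3: result = 15

The answer is 15.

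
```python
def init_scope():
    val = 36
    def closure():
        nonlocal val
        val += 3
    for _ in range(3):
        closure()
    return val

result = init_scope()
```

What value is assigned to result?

Step 1: val = 36.
Step 2: closure() is called 3 times in a loop, each adding 3 via nonlocal.
Step 3: val = 36 + 3 * 3 = 45

The answer is 45.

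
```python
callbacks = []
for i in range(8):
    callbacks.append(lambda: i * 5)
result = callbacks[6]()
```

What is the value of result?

Step 1: All lambdas reference the same variable i (late binding).
Step 2: After the loop, i = 7. Every lambda returns i * 5.
Step 3: callbacks[6]() = 7 * 5 = 35

The answer is 35.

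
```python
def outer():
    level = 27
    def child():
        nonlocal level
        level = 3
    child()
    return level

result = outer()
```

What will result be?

Step 1: outer() sets level = 27.
Step 2: child() uses nonlocal to reassign level = 3.
Step 3: result = 3

The answer is 3.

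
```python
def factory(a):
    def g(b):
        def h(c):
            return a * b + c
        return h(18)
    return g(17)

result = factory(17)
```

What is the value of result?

Step 1: a = 17, b = 17, c = 18.
Step 2: h() computes a * b + c = 17 * 17 + 18 = 307.
Step 3: result = 307

The answer is 307.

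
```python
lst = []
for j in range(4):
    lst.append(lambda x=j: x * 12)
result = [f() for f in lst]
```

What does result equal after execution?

Step 1: Default arg x=j captures j at each iteration.
Step 2: lst[k] has x defaulting to k, returns k * 12.
Step 3: result = [0, 12, 24, 36]

The answer is [0, 12, 24, 36].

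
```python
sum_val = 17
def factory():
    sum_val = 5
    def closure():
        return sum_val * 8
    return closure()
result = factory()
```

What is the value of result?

Step 1: factory() shadows global sum_val with sum_val = 5.
Step 2: closure() finds sum_val = 5 in enclosing scope, computes 5 * 8 = 40.
Step 3: result = 40

The answer is 40.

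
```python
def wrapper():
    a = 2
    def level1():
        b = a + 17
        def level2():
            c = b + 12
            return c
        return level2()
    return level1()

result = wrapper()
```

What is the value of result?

Step 1: a = 2. b = a + 17 = 19.
Step 2: c = b + 12 = 19 + 12 = 31.
Step 3: result = 31

The answer is 31.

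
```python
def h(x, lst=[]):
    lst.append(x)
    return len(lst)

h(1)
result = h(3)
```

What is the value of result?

Step 1: Mutable default list persists between calls.
Step 2: First call: lst = [1], len = 1. Second call: lst = [1, 3], len = 2.
Step 3: result = 2

The answer is 2.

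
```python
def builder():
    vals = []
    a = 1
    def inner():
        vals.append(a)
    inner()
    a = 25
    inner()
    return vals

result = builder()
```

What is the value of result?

Step 1: a = 1. inner() appends current a to vals.
Step 2: First inner(): appends 1. Then a = 25.
Step 3: Second inner(): appends 25 (closure sees updated a). result = [1, 25]

The answer is [1, 25].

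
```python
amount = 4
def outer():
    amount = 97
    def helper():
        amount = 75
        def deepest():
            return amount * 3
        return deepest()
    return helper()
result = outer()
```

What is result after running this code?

Step 1: deepest() looks up amount through LEGB: not local, finds amount = 75 in enclosing helper().
Step 2: Returns 75 * 3 = 225.
Step 3: result = 225

The answer is 225.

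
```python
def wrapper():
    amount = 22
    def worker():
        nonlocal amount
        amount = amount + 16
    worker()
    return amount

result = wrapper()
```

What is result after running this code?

Step 1: wrapper() sets amount = 22.
Step 2: worker() uses nonlocal to modify amount in wrapper's scope: amount = 22 + 16 = 38.
Step 3: wrapper() returns the modified amount = 38

The answer is 38.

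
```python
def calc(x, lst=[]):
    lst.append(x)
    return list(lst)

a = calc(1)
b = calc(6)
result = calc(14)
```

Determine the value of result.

Step 1: Default list is shared. list() creates copies for return values.
Step 2: Internal list grows: [1] -> [1, 6] -> [1, 6, 14].
Step 3: result = [1, 6, 14]

The answer is [1, 6, 14].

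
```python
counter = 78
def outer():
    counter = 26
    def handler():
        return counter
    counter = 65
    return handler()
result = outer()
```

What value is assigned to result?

Step 1: outer() sets counter = 26, then later counter = 65.
Step 2: handler() is called after counter is reassigned to 65. Closures capture variables by reference, not by value.
Step 3: result = 65

The answer is 65.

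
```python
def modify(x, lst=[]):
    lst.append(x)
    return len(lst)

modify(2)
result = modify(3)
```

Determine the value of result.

Step 1: Mutable default list persists between calls.
Step 2: First call: lst = [2], len = 1. Second call: lst = [2, 3], len = 2.
Step 3: result = 2

The answer is 2.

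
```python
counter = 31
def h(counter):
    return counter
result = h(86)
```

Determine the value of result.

Step 1: Global counter = 31.
Step 2: h(86) takes parameter counter = 86, which shadows the global.
Step 3: result = 86

The answer is 86.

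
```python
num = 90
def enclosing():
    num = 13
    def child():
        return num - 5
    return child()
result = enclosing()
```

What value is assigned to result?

Step 1: enclosing() shadows global num with num = 13.
Step 2: child() finds num = 13 in enclosing scope, computes 13 - 5 = 8.
Step 3: result = 8

The answer is 8.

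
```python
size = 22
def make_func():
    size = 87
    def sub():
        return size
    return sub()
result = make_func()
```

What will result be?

Step 1: size = 22 globally, but make_func() defines size = 87 locally.
Step 2: sub() looks up size. Not in local scope, so checks enclosing scope (make_func) and finds size = 87.
Step 3: result = 87

The answer is 87.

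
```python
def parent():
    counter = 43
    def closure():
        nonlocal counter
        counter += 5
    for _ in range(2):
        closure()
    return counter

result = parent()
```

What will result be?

Step 1: counter = 43.
Step 2: closure() is called 2 times in a loop, each adding 5 via nonlocal.
Step 3: counter = 43 + 5 * 2 = 53

The answer is 53.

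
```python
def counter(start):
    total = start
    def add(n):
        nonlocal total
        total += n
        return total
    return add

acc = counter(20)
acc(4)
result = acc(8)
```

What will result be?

Step 1: counter(20) creates closure with total = 20.
Step 2: First acc(4): total = 20 + 4 = 24.
Step 3: Second acc(8): total = 24 + 8 = 32. result = 32

The answer is 32.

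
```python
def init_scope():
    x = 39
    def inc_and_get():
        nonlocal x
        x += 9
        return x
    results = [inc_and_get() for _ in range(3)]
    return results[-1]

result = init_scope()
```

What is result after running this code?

Step 1: x = 39.
Step 2: Three calls to inc_and_get(), each adding 9.
Step 3: Last value = 39 + 9 * 3 = 66

The answer is 66.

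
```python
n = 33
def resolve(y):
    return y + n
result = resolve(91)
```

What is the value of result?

Step 1: n = 33 is defined globally.
Step 2: resolve(91) uses parameter y = 91 and looks up n from global scope = 33.
Step 3: result = 91 + 33 = 124

The answer is 124.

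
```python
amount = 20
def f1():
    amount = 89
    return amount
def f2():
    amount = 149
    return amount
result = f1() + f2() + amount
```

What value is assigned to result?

Step 1: Each function shadows global amount with its own local.
Step 2: f1() returns 89, f2() returns 149.
Step 3: Global amount = 20 is unchanged. result = 89 + 149 + 20 = 258

The answer is 258.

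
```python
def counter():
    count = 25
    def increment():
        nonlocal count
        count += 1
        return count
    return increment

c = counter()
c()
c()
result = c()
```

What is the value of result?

Step 1: counter() creates closure with count = 25.
Step 2: Each c() call increments count via nonlocal. After 3 calls: 25 + 3 = 28.
Step 3: result = 28

The answer is 28.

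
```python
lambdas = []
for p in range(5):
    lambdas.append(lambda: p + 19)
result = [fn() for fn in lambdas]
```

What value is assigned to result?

Step 1: All lambdas capture p by reference. After the loop, p = 4.
Step 2: Each call returns 4 + 19 = 23.
Step 3: result = [23, 23, 23, 23, 23]

The answer is [23, 23, 23, 23, 23].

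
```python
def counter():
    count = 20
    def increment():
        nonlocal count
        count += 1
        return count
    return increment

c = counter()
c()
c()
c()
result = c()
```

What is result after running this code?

Step 1: counter() creates closure with count = 20.
Step 2: Each c() call increments count via nonlocal. After 4 calls: 20 + 4 = 24.
Step 3: result = 24

The answer is 24.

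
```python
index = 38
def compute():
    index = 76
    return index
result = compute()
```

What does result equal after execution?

Step 1: Global index = 38.
Step 2: compute() creates local index = 76, shadowing the global.
Step 3: Returns local index = 76. result = 76

The answer is 76.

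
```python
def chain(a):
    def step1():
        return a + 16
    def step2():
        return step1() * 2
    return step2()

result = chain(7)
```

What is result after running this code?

Step 1: chain(7) captures a = 7.
Step 2: step2() calls step1() which returns 7 + 16 = 23.
Step 3: step2() returns 23 * 2 = 46

The answer is 46.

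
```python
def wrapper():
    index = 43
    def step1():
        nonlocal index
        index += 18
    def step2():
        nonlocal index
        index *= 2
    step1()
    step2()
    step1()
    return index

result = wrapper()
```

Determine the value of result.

Step 1: index = 43.
Step 2: step1(): index = 43 + 18 = 61.
Step 3: step2(): index = 61 * 2 = 122.
Step 4: step1(): index = 122 + 18 = 140. result = 140

The answer is 140.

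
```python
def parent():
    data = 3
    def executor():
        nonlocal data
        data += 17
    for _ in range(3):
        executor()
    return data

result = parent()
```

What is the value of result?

Step 1: data = 3.
Step 2: executor() is called 3 times in a loop, each adding 17 via nonlocal.
Step 3: data = 3 + 17 * 3 = 54

The answer is 54.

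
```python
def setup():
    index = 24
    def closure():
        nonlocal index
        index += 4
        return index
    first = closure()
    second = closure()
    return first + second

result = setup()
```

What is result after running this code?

Step 1: index starts at 24.
Step 2: First call: index = 24 + 4 = 28, returns 28.
Step 3: Second call: index = 28 + 4 = 32, returns 32.
Step 4: result = 28 + 32 = 60

The answer is 60.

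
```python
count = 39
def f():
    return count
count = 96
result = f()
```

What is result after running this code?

Step 1: count is first set to 39, then reassigned to 96.
Step 2: f() is called after the reassignment, so it looks up the current global count = 96.
Step 3: result = 96

The answer is 96.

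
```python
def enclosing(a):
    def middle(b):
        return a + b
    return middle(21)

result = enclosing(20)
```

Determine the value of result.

Step 1: enclosing(20) passes a = 20.
Step 2: middle(21) has b = 21, reads a = 20 from enclosing.
Step 3: result = 20 + 21 = 41

The answer is 41.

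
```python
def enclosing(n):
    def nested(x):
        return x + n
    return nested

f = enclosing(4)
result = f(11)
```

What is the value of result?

Step 1: enclosing(4) creates a closure that captures n = 4.
Step 2: f(11) calls the closure with x = 11, returning 11 + 4 = 15.
Step 3: result = 15

The answer is 15.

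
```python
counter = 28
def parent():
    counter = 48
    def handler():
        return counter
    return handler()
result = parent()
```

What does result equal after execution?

Step 1: counter = 28 globally, but parent() defines counter = 48 locally.
Step 2: handler() looks up counter. Not in local scope, so checks enclosing scope (parent) and finds counter = 48.
Step 3: result = 48

The answer is 48.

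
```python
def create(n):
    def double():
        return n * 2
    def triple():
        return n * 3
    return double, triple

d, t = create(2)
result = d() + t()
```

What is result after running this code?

Step 1: Both closures capture the same n = 2.
Step 2: d() = 2 * 2 = 4, t() = 2 * 3 = 6.
Step 3: result = 4 + 6 = 10

The answer is 10.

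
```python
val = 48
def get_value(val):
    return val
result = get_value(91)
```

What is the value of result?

Step 1: Global val = 48.
Step 2: get_value(91) takes parameter val = 91, which shadows the global.
Step 3: result = 91

The answer is 91.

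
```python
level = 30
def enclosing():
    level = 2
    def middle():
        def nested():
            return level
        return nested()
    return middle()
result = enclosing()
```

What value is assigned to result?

Step 1: enclosing() defines level = 2. middle() and nested() have no local level.
Step 2: nested() checks local (none), enclosing middle() (none), enclosing enclosing() and finds level = 2.
Step 3: result = 2

The answer is 2.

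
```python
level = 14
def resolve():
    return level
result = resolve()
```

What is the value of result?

Step 1: level = 14 is defined in the global scope.
Step 2: resolve() looks up level. No local level exists, so Python checks the global scope via LEGB rule and finds level = 14.
Step 3: result = 14

The answer is 14.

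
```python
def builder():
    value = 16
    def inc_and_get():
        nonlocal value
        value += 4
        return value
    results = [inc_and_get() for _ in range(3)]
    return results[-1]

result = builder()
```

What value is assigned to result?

Step 1: value = 16.
Step 2: Three calls to inc_and_get(), each adding 4.
Step 3: Last value = 16 + 4 * 3 = 28

The answer is 28.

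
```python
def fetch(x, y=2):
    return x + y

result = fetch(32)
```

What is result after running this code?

Step 1: fetch(32) uses default y = 2.
Step 2: Returns 32 + 2 = 34.
Step 3: result = 34

The answer is 34.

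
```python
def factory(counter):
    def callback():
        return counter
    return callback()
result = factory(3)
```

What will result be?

Step 1: factory(3) binds parameter counter = 3.
Step 2: callback() looks up counter in enclosing scope and finds the parameter counter = 3.
Step 3: result = 3

The answer is 3.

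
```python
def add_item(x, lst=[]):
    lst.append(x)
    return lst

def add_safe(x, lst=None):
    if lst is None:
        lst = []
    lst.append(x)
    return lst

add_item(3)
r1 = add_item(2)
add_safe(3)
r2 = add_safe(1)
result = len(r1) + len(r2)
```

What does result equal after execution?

Step 1: add_item shares mutable default: after 2 calls, lst = [3, 2], len = 2.
Step 2: add_safe creates fresh list each time: r2 = [1], len = 1.
Step 3: result = 2 + 1 = 3

The answer is 3.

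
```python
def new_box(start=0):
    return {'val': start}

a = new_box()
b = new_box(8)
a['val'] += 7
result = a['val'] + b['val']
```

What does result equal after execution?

Step 1: new_box() returns a new dict each call (immutable default 0).
Step 2: a = {'val': 0}, b = {'val': 8}.
Step 3: a['val'] += 7 = 7. result = 7 + 8 = 15

The answer is 15.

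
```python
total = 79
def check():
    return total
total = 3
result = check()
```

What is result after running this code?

Step 1: total is first set to 79, then reassigned to 3.
Step 2: check() is called after the reassignment, so it looks up the current global total = 3.
Step 3: result = 3

The answer is 3.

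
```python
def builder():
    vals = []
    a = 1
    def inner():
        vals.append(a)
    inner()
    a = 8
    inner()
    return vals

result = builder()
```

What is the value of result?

Step 1: a = 1. inner() appends current a to vals.
Step 2: First inner(): appends 1. Then a = 8.
Step 3: Second inner(): appends 8 (closure sees updated a). result = [1, 8]

The answer is [1, 8].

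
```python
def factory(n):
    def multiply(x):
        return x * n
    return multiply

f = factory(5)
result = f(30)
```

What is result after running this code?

Step 1: factory(5) returns multiply closure with n = 5.
Step 2: f(30) computes 30 * 5 = 150.
Step 3: result = 150

The answer is 150.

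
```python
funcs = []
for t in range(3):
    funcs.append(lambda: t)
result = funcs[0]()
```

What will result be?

Step 1: The loop creates 3 lambdas, all referencing the same variable t.
Step 2: After the loop, t = 2 (final value).
Step 3: funcs[0]() looks up t at call time and finds 2. This is the late binding gotcha. result = 2

The answer is 2.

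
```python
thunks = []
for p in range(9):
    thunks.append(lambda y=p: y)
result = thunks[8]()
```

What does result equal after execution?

Step 1: Default argument y=p captures p's value at each iteration.
Step 2: thunks[8] captured y = 8 when p was 8.
Step 3: result = 8

The answer is 8.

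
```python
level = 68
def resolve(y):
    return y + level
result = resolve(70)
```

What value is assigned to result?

Step 1: level = 68 is defined globally.
Step 2: resolve(70) uses parameter y = 70 and looks up level from global scope = 68.
Step 3: result = 70 + 68 = 138

The answer is 138.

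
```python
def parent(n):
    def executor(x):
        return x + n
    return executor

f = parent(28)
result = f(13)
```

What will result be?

Step 1: parent(28) creates a closure that captures n = 28.
Step 2: f(13) calls the closure with x = 13, returning 13 + 28 = 41.
Step 3: result = 41

The answer is 41.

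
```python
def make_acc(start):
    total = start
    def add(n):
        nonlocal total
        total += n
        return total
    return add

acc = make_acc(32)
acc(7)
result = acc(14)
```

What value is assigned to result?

Step 1: make_acc(32) creates closure with total = 32.
Step 2: First acc(7): total = 32 + 7 = 39.
Step 3: Second acc(14): total = 39 + 14 = 53. result = 53

The answer is 53.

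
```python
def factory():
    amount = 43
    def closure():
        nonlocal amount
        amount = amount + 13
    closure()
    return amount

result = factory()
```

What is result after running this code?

Step 1: factory() sets amount = 43.
Step 2: closure() uses nonlocal to modify amount in factory's scope: amount = 43 + 13 = 56.
Step 3: factory() returns the modified amount = 56

The answer is 56.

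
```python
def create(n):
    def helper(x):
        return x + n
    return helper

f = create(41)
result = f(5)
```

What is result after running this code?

Step 1: create(41) creates a closure that captures n = 41.
Step 2: f(5) calls the closure with x = 5, returning 5 + 41 = 46.
Step 3: result = 46

The answer is 46.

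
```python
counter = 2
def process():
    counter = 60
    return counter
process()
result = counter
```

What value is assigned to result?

Step 1: counter = 2 globally.
Step 2: process() creates a LOCAL counter = 60 (no global keyword!).
Step 3: The global counter is unchanged. result = 2

The answer is 2.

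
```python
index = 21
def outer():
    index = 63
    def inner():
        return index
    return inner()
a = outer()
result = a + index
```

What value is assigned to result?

Step 1: outer() has local index = 63. inner() reads from enclosing.
Step 2: outer() returns 63. Global index = 21 unchanged.
Step 3: result = 63 + 21 = 84

The answer is 84.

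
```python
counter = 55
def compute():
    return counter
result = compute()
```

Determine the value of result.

Step 1: counter = 55 is defined in the global scope.
Step 2: compute() looks up counter. No local counter exists, so Python checks the global scope via LEGB rule and finds counter = 55.
Step 3: result = 55

The answer is 55.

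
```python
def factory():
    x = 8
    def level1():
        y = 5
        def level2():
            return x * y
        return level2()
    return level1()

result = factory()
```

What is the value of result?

Step 1: x = 8 in factory. y = 5 in level1.
Step 2: level2() reads x = 8 and y = 5 from enclosing scopes.
Step 3: result = 8 * 5 = 40

The answer is 40.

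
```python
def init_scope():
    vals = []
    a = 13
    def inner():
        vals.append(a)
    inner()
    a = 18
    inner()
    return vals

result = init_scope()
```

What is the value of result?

Step 1: a = 13. inner() appends current a to vals.
Step 2: First inner(): appends 13. Then a = 18.
Step 3: Second inner(): appends 18 (closure sees updated a). result = [13, 18]

The answer is [13, 18].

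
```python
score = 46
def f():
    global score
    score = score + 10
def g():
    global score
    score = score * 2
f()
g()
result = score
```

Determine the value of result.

Step 1: score = 46.
Step 2: f() adds 10: score = 46 + 10 = 56.
Step 3: g() doubles: score = 56 * 2 = 112.
Step 4: result = 112

The answer is 112.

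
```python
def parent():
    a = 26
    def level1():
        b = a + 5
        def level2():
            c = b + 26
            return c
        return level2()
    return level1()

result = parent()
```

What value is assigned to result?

Step 1: a = 26. b = a + 5 = 31.
Step 2: c = b + 26 = 31 + 26 = 57.
Step 3: result = 57

The answer is 57.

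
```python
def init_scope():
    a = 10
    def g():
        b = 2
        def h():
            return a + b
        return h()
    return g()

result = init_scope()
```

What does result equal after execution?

Step 1: init_scope() defines a = 10. g() defines b = 2.
Step 2: h() accesses both from enclosing scopes: a = 10, b = 2.
Step 3: result = 10 + 2 = 12

The answer is 12.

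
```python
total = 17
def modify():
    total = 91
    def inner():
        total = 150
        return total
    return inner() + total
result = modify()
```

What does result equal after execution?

Step 1: modify() has local total = 91. inner() has local total = 150.
Step 2: inner() returns its local total = 150.
Step 3: modify() returns 150 + its own total (91) = 241

The answer is 241.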